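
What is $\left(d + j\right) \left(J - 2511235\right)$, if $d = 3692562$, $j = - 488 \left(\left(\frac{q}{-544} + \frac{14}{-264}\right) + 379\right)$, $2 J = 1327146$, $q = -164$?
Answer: $- \frac{213861572079770}{33} \approx -6.4807 \cdot 10^{12}$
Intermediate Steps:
$J = 663573$ ($J = \frac{1}{2} \cdot 1327146 = 663573$)
$j = - \frac{103826087}{561}$ ($j = - 488 \left(\left(- \frac{164}{-544} + \frac{14}{-264}\right) + 379\right) = - 488 \left(\left(\left(-164\right) \left(- \frac{1}{544}\right) + 14 \left(- \frac{1}{264}\right)\right) + 379\right) = - 488 \left(\left(\frac{41}{136} - \frac{7}{132}\right) + 379\right) = - 488 \left(\frac{1115}{4488} + 379\right) = \left(-488\right) \frac{1702067}{4488} = - \frac{103826087}{561} \approx -1.8507 \cdot 10^{5}$)
$\left(d + j\right) \left(J - 2511235\right) = \left(3692562 - \frac{103826087}{561}\right) \left(663573 - 2511235\right) = \frac{1967701195}{561} \left(-1847662\right) = - \frac{213861572079770}{33}$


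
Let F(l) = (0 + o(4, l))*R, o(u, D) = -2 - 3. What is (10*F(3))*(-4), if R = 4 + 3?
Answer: 1400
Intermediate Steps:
o(u, D) = -5
R = 7
F(l) = -35 (F(l) = (0 - 5)*7 = -5*7 = -35)
(10*F(3))*(-4) = (10*(-35))*(-4) = -350*(-4) = 1400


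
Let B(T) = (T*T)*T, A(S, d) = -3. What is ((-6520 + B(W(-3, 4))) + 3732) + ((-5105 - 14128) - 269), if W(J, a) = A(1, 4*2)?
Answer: -22317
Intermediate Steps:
W(J, a) = -3
B(T) = T³ (B(T) = T²*T = T³)
((-6520 + B(W(-3, 4))) + 3732) + ((-5105 - 14128) - 269) = ((-6520 + (-3)³) + 3732) + ((-5105 - 14128) - 269) = ((-6520 - 27) + 3732) + (-19233 - 269) = (-6547 + 3732) - 19502 = -2815 - 19502 = -22317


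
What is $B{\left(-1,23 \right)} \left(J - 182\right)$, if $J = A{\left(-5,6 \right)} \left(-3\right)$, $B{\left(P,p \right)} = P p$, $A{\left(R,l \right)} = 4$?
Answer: $4462$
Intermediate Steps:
$J = -12$ ($J = 4 \left(-3\right) = -12$)
$B{\left(-1,23 \right)} \left(J - 182\right) = \left(-1\right) 23 \left(-12 - 182\right) = - 23 \left(-12 - 182\right) = \left(-23\right) \left(-194\right) = 4462$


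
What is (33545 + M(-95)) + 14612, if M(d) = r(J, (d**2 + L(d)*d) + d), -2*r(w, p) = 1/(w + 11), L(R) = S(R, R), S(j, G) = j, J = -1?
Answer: 963139/20 ≈ 48157.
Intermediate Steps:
L(R) = R
r(w, p) = -1/(2*(11 + w)) (r(w, p) = -1/(2*(w + 11)) = -1/(2*(11 + w)))
M(d) = -1/20 (M(d) = -1/(22 + 2*(-1)) = -1/(22 - 2) = -1/20)
(33545 + M(-95)) + 14612 = (33545 - 1/20) + 14612 = 670899/20 + 14612 = 963139/20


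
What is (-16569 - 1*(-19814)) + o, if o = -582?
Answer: 2663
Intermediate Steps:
(-16569 - 1*(-19814)) + o = (-16569 - 1*(-19814)) - 582 = (-16569 + 19814) - 582 = 3245 - 582 = 2663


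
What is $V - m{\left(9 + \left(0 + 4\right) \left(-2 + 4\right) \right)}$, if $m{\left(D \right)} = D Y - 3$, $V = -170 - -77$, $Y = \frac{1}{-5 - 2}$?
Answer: $- \frac{613}{7} \approx -87.571$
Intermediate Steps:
$Y = - \frac{1}{7}$ ($Y = \frac{1}{-7} = - \frac{1}{7} \approx -0.14286$)
$V = -93$ ($V = -170 + 77 = -93$)
$m{\left(D \right)} = -3 - \frac{D}{7}$ ($m{\left(D \right)} = D \left(- \frac{1}{7}\right) - 3 = - \frac{D}{7} - 3 = -3 - \frac{D}{7}$)
$V - m{\left(9 + \left(0 + 4\right) \left(-2 + 4\right) \right)} = -93 - \left(-3 - \frac{9 + \left(0 + 4\right) \left(-2 + 4\right)}{7}\right) = -93 - \left(-3 - \frac{9 + 4 \cdot 2}{7}\right) = -93 - \left(-3 - \frac{9 + 8}{7}\right) = -93 - \left(-3 - \frac{17}{7}\right) = -93 - - \frac{38}{7} = -93 + \frac{38}{7} = - \frac{613}{7}$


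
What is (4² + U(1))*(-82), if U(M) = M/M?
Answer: -1394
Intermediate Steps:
U(M) = 1
(4² + U(1))*(-82) = (4² + 1)*(-82) = (16 + 1)*(-82) = 17*(-82) = -1394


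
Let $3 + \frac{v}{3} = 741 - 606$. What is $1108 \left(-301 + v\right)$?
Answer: $105260$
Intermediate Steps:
$v = 396$ ($v = -9 + 3 \left(741 - 606\right) = -9 + 3 \cdot 135 = -9 + 405 = 396$)
$1108 \left(-301 + v\right) = 1108 \left(-301 + 396\right) = 1108 \cdot 95 = 105260$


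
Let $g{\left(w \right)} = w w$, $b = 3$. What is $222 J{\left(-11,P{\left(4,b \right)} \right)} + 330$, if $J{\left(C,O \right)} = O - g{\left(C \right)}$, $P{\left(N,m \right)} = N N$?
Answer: $-22980$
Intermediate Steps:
$P{\left(N,m \right)} = N^{2}$
$g{\left(w \right)} = w^{2}$
$J{\left(C,O \right)} = O - C^{2}$
$222 J{\left(-11,P{\left(4,b \right)} \right)} + 330 = 222 \left(4^{2} - \left(-11\right)^{2}\right) + 330 = 222 \left(16 - 121\right) + 330 = 222 \left(-105\right) + 330 = -23310 + 330 = -22980$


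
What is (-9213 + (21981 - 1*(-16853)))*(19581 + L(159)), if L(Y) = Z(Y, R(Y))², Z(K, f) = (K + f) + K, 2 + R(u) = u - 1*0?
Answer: 7263246926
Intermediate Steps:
R(u) = -2 + u (R(u) = -2 + (u - 1*0) = -2 + (u + 0) = -2 + u)
Z(K, f) = f + 2*K
L(Y) = (-2 + 3*Y)² (L(Y) = ((-2 + Y) + 2*Y)² = (-2 + 3*Y)²)
(-9213 + (21981 - 1*(-16853)))*(19581 + L(159)) = (-9213 + (21981 - 1*(-16853)))*(19581 + (-2 + 3*159)²) = (-9213 + (21981 + 16853))*(19581 + (-2 + 477)²) = (-9213 + 38834)*(19581 + 475²) = 29621*(19581 + 225625) = 29621*245206 = 7263246926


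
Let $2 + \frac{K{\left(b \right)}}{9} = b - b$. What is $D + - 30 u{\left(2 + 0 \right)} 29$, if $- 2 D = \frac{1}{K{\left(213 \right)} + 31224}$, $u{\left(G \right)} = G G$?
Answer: $- \frac{217193761}{62412} \approx -3480.0$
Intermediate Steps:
$K{\left(b \right)} = -18$ ($K{\left(b \right)} = -18 + 9 \left(b - b\right) = -18 + 9 \cdot 0 = -18 + 0 = -18$)
$u{\left(G \right)} = G^{2}$
$D = - \frac{1}{62412}$ ($D = - \frac{1}{2 \left(-18 + 31224\right)} = - \frac{1}{2 \cdot 31206} = \left(- \frac{1}{2}\right) \frac{1}{31206} = - \frac{1}{62412} \approx -1.6023 \cdot 10^{-5}$)
$D + - 30 u{\left(2 + 0 \right)} 29 = - \frac{1}{62412} + - 30 \left(2 + 0\right)^{2} \cdot 29 = - \frac{1}{62412} + - 30 \cdot 2^{2} \cdot 29 = - \frac{1}{62412} + \left(-30\right) 4 \cdot 29 = - \frac{1}{62412} - 3480 = - \frac{217193761}{62412}$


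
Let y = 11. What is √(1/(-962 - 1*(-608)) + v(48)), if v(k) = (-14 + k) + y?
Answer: √5638866/354 ≈ 6.7080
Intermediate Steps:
v(k) = -3 + k (v(k) = (-14 + k) + 11 = -3 + k)
√(1/(-962 - 1*(-608)) + v(48)) = √(1/(-962 - 1*(-608)) + (-3 + 48)) = √(1/(-962 + 608) + 45) = √(1/(-354) + 45) = √(-1/354 + 45) = √(15929/354) = √5638866/354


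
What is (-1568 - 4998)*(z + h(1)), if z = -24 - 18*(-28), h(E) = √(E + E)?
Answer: -3151680 - 6566*√2 ≈ -3.1610e+6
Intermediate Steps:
h(E) = √2*√E (h(E) = √(2*E) = √2*√E)
z = 480 (z = -24 + 504 = 480)
(-1568 - 4998)*(z + h(1)) = (-1568 - 4998)*(480 + √2*√1) = -6566*(480 + √2*1) = -6566*(480 + √2) = -3151680 - 6566*√2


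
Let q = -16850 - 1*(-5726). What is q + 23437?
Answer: 12313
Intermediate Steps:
q = -11124 (q = -16850 + 5726 = -11124)
q + 23437 = -11124 + 23437 = 12313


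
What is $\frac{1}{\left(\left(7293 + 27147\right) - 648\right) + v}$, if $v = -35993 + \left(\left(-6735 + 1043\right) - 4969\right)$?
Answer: $- \frac{1}{12862} \approx -7.7748 \cdot 10^{-5}$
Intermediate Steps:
$v = -46654$ ($v = -35993 - 10661 = -46654$)
$\frac{1}{\left(\left(7293 + 27147\right) - 648\right) + v} = \frac{1}{\left(\left(7293 + 27147\right) - 648\right) - 46654} = \frac{1}{\left(34440 - 648\right) - 46654} = \frac{1}{33792 - 46654} = \frac{1}{-12862} = - \frac{1}{12862}$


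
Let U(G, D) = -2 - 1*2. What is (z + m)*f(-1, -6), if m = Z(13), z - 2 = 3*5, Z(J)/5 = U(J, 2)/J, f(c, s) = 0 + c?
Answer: -201/13 ≈ -15.462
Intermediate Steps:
U(G, D) = -4 (U(G, D) = -2 - 2 = -4)
f(c, s) = c
Z(J) = -20/J (Z(J) = 5*(-4/J) = -20/J)
z = 17 (z = 2 + 3*5 = 2 + 15 = 17)
m = -20/13 ≈ -1.5385
(z + m)*f(-1, -6) = (17 - 20/13)*(-1) = (201/13)*(-1) = -201/13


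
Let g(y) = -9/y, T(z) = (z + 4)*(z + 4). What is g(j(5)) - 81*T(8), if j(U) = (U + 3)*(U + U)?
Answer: -933129/80 ≈ -11664.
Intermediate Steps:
j(U) = 2*U*(3 + U) (j(U) = (3 + U)*(2*U) = 2*U*(3 + U))
T(z) = (4 + z)² (T(z) = (4 + z)*(4 + z) = (4 + z)²)
g(j(5)) - 81*T(8) = -9*1/(10*(3 + 5)) - 81*(4 + 8)² = -9/(2*5*8) - 81*12² = -9/80 - 81*144 = -9*1/80 - 11664 = -9/80 - 11664 = -933129/80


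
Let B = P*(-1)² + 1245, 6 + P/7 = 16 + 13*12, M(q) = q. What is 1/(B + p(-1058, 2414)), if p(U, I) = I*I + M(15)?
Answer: 1/5829818 ≈ 1.7153e-7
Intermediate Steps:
P = 1162 (P = -42 + 7*(16 + 13*12) = -42 + 7*(16 + 156) = -42 + 7*172 = -42 + 1204 = 1162)
p(U, I) = 15 + I² (p(U, I) = I*I + 15 = I² + 15 = 15 + I²)
B = 2407 (B = 1162*(-1)² + 1245 = 1162*1 + 1245 = 1162 + 1245 = 2407)
1/(B + p(-1058, 2414)) = 1/(2407 + (15 + 2414²)) = 1/(2407 + (15 + 5827396)) = 1/(2407 + 5827411) = 1/5829818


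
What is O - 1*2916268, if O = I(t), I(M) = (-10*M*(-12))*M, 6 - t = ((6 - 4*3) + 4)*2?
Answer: -2904268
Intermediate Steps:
t = 10 (t = 6 - ((6 - 4*3) + 4)*2 = 6 - ((6 - 12) + 4)*2 = 6 - (-6 + 4)*2 = 6 - (-2)*2 = 6 - 1*(-4) = 6 + 4 = 10)
I(M) = 120*M² (I(M) = (120*M)*M = 120*M²)
O = 12000 (O = 120*10² = 120*100 = 12000)
O - 1*2916268 = 12000 - 1*2916268 = 12000 - 2916268 = -2904268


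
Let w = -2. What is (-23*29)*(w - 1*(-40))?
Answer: -25346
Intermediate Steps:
(-23*29)*(w - 1*(-40)) = (-23*29)*(-2 - 1*(-40)) = -667*(-2 + 40) = -667*38 = -25346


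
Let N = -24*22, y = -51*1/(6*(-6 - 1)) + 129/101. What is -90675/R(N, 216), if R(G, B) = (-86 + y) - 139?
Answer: 128214450/314627 ≈ 407.51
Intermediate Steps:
y = 3523/1414 (y = -51/(6*(-7)) + 129*(1/101) = -51/(-42) + 129/101 = -51*(-1/42) + 129/101 = 17/14 + 129/101 = 3523/1414 ≈ 2.4915)
N = -528
R(G, B) = -314627/1414 (R(G, B) = (-86 + 3523/1414) - 139 = -118081/1414 - 139 = -314627/1414)
-90675/R(N, 216) = -90675/(-314627/1414) = -90675*(-1414/314627) = 128214450/314627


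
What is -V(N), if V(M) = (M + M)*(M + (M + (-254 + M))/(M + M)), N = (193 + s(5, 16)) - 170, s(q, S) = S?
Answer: -2866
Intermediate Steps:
N = 39 (N = (193 + 16) - 170 = 209 - 170 = 39)
V(M) = 2*M*(M + (-254 + 2*M)/(2*M)) (V(M) = (2*M)*(M + (-254 + 2*M)/((2*M))) = (2*M)*(M + (-254 + 2*M)*(1/(2*M))) = (2*M)*(M + (-254 + 2*M)/(2*M)) = 2*M*(M + (-254 + 2*M)/(2*M)))
-V(N) = -(-254 + 2*39 + 2*39²) = -(-254 + 78 + 2*1521) = -(-254 + 78 + 3042) = -1*2866 = -2866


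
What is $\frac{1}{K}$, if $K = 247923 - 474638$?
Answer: $- \frac{1}{226715} \approx -4.4108 \cdot 10^{-6}$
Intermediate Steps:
$K = -226715$
$\frac{1}{K} = \frac{1}{-226715} = - \frac{1}{226715}$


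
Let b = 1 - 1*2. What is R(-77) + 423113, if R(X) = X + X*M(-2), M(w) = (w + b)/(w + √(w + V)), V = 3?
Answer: 422805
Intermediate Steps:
b = -1 (b = 1 - 2 = -1)
M(w) = (-1 + w)/(w + √(3 + w)) (M(w) = (w - 1)/(w + √(w + 3)) = (-1 + w)/(w + √(3 + w)))
R(X) = 4*X (R(X) = X + X*((-1 - 2)/(-2 + √(3 - 2))) = X + X*(-3/(-2 + √1)) = X + X*(-3/(-2 + 1)) = X + X*(-3/(-1)) = X + X*(-1*(-3)) = X + X*3 = X + 3*X = 4*X)
R(-77) + 423113 = 4*(-77) + 423113 = -308 + 423113 = 422805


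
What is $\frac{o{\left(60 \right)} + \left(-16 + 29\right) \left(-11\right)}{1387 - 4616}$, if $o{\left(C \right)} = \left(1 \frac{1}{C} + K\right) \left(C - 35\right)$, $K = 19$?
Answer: $- \frac{3989}{38748} \approx -0.10295$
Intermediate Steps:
$o{\left(C \right)} = \left(-35 + C\right) \left(19 + \frac{1}{C}\right)$ ($o{\left(C \right)} = \left(1 \frac{1}{C} + 19\right) \left(C - 35\right) = \left(\frac{1}{C} + 19\right) \left(-35 + C\right) = \left(19 + \frac{1}{C}\right) \left(-35 + C\right) = \left(-35 + C\right) \left(19 + \frac{1}{C}\right)$)
$\frac{o{\left(60 \right)} + \left(-16 + 29\right) \left(-11\right)}{1387 - 4616} = \frac{\left(-664 - \frac{35}{60} + 19 \cdot 60\right) + \left(-16 + 29\right) \left(-11\right)}{1387 - 4616} = \frac{\left(-664 - \frac{7}{12} + 1140\right) + 13 \left(-11\right)}{-3229} = \left(\left(-664 - \frac{7}{12} + 1140\right) - 143\right) \left(- \frac{1}{3229}\right) = \left(\frac{5705}{12} - 143\right) \left(- \frac{1}{3229}\right) = \frac{3989}{12} \left(- \frac{1}{3229}\right) = - \frac{3989}{38748}$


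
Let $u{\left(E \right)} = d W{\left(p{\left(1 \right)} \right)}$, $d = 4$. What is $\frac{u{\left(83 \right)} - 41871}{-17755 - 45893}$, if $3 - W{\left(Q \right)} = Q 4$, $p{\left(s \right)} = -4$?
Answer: $\frac{3215}{4896} \approx 0.65666$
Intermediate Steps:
$W{\left(Q \right)} = 3 - 4 Q$ ($W{\left(Q \right)} = 3 - Q 4 = 3 - 4 Q$)
$u{\left(E \right)} = 76$ ($u{\left(E \right)} = 4 \left(3 - -16\right) = 4 \left(3 + 16\right) = 4 \cdot 19 = 76$)
$\frac{u{\left(83 \right)} - 41871}{-17755 - 45893} = \frac{76 - 41871}{-17755 - 45893} = - \frac{41795}{-63648} = \left(-41795\right) \left(- \frac{1}{63648}\right) = \frac{3215}{4896}$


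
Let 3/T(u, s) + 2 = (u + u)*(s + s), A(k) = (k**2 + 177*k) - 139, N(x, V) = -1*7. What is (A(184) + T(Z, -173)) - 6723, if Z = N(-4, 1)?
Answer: 96133069/1614 ≈ 59562.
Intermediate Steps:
N(x, V) = -7
Z = -7
A(k) = -139 + k**2 + 177*k
T(u, s) = 3/(-2 + 4*s*u) (T(u, s) = 3/(-2 + (u + u)*(s + s)) = 3/(-2 + (2*u)*(2*s)) = 3/(-2 + 4*s*u))
(A(184) + T(Z, -173)) - 6723 = ((-139 + 184**2 + 177*184) + 3/(2*(-1 + 2*(-173)*(-7)))) - 6723 = ((-139 + 33856 + 32568) + 3/(2*(-1 + 2422))) - 6723 = (66285 + (3/2)/2421) - 6723 = (66285 + (3/2)*(1/2421)) - 6723 = (66285 + 1/1614) - 6723 = 106983991/1614 - 6723 = 96133069/1614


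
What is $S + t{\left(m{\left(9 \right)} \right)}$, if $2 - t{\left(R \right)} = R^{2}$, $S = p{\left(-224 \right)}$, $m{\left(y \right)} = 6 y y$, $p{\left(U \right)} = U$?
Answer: $-236418$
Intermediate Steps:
$m{\left(y \right)} = 6 y^{2}$
$S = -224$
$t{\left(R \right)} = 2 - R^{2}$
$S + t{\left(m{\left(9 \right)} \right)} = -224 + \left(2 - \left(6 \cdot 9^{2}\right)^{2}\right) = -224 + \left(2 - \left(6 \cdot 81\right)^{2}\right) = -224 + \left(2 - 486^{2}\right) = -224 + \left(2 - 236196\right) = -224 - 236194 = -236418$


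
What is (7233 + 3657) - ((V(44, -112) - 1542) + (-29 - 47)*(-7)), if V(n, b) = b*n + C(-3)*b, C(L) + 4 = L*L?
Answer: 17388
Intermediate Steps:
C(L) = -4 + L**2 (C(L) = -4 + L*L = -4 + L**2)
V(n, b) = 5*b + b*n (V(n, b) = b*n + (-4 + (-3)**2)*b = b*n + (-4 + 9)*b = b*n + 5*b = 5*b + b*n)
(7233 + 3657) - ((V(44, -112) - 1542) + (-29 - 47)*(-7)) = (7233 + 3657) - ((-112*(5 + 44) - 1542) + (-29 - 47)*(-7)) = 10890 - ((-112*49 - 1542) - 76*(-7)) = 10890 - ((-5488 - 1542) + 532) = 10890 - (-7030 + 532) = 10890 - 1*(-6498) = 10890 + 6498 = 17388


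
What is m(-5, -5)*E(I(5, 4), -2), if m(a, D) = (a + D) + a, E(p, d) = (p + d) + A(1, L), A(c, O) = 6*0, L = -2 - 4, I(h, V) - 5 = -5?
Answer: 30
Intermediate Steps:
I(h, V) = 0 (I(h, V) = 5 - 5 = 0)
L = -6
A(c, O) = 0
E(p, d) = d + p (E(p, d) = (p + d) + 0 = (d + p) + 0 = d + p)
m(a, D) = D + 2*a (m(a, D) = (D + a) + a = D + 2*a)
m(-5, -5)*E(I(5, 4), -2) = (-5 + 2*(-5))*(-2 + 0) = (-5 - 10)*(-2) = -15*(-2) = 30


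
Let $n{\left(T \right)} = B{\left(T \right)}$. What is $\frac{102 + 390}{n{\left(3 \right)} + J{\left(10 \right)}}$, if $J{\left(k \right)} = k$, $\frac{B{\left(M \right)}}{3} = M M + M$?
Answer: $\frac{246}{23} \approx 10.696$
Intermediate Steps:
$B{\left(M \right)} = 3 M + 3 M^{2}$ ($B{\left(M \right)} = 3 \left(M M + M\right) = 3 \left(M^{2} + M\right) = 3 \left(M + M^{2}\right) = 3 M + 3 M^{2}$)
$n{\left(T \right)} = 3 T \left(1 + T\right)$
$\frac{102 + 390}{n{\left(3 \right)} + J{\left(10 \right)}} = \frac{102 + 390}{3 \cdot 3 \left(1 + 3\right) + 10} = \frac{492}{3 \cdot 3 \cdot 4 + 10} = \frac{492}{36 + 10} = \frac{492}{46} = 492 \cdot \frac{1}{46} = \frac{246}{23}$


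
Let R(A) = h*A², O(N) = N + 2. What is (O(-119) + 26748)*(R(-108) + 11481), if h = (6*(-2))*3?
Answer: -10876712913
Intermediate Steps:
O(N) = 2 + N
h = -36 (h = -12*3 = -36)
R(A) = -36*A²
(O(-119) + 26748)*(R(-108) + 11481) = ((2 - 119) + 26748)*(-36*(-108)² + 11481) = (-117 + 26748)*(-36*11664 + 11481) = 26631*(-419904 + 11481) = 26631*(-408423) = -10876712913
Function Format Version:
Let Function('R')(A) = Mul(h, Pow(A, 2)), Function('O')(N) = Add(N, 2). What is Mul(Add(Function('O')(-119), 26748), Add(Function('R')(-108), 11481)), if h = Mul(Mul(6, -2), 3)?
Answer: -10876712913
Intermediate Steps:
Function('O')(N) = Add(2, N)
h = -36 (h = Mul(-12, 3) = -36)
Function('R')(A) = Mul(-36, Pow(A, 2))
Mul(Add(Function('O')(-119), 26748), Add(Function('R')(-108), 11481)) = Mul(Add(Add(2, -119), 26748), Add(Mul(-36, Pow(-108, 2)), 11481)) = Mul(Add(-117, 26748), Add(Mul(-36, 11664), 11481)) = Mul(26631, Add(-419904, 11481)) = Mul(26631, -408423) = -10876712913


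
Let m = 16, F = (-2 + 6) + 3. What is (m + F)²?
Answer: 529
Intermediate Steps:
F = 7 (F = 4 + 3 = 7)
(m + F)² = (16 + 7)² = 23² = 529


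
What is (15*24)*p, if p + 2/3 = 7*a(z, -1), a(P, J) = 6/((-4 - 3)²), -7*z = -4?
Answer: 480/7 ≈ 68.571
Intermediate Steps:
z = 4/7 (z = -⅐*(-4) = 4/7 ≈ 0.57143)
a(P, J) = 6/49 (a(P, J) = 6/((-7)²) = 6/49)
p = 4/21 (p = -⅔ + 7*(6/49) = -⅔ + 6/7 = 4/21 ≈ 0.19048)
(15*24)*p = (15*24)*(4/21) = 360*(4/21) = 480/7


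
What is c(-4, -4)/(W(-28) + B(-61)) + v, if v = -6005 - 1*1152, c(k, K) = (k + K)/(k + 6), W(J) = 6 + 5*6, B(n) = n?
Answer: -178921/25 ≈ -7156.8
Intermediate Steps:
W(J) = 36 (W(J) = 6 + 30 = 36)
c(k, K) = (K + k)/(6 + k)
v = -7157 (v = -6005 - 1152 = -7157)
c(-4, -4)/(W(-28) + B(-61)) + v = ((-4 - 4)/(6 - 4))/(36 - 61) - 7157 = (-8/2)/(-25) - 7157 = -(-8)/50 - 7157 = -1/25*(-4) - 7157 = 4/25 - 7157 = -178921/25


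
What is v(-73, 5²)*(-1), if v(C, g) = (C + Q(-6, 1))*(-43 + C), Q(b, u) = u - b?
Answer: -7656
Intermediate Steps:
v(C, g) = (-43 + C)*(7 + C) (v(C, g) = (C + (1 - 1*(-6)))*(-43 + C) = (C + (1 + 6))*(-43 + C) = (C + 7)*(-43 + C) = (7 + C)*(-43 + C) = (-43 + C)*(7 + C))
v(-73, 5²)*(-1) = (-301 + (-73)² - 36*(-73))*(-1) = (-301 + 5329 + 2628)*(-1) = 7656*(-1) = -7656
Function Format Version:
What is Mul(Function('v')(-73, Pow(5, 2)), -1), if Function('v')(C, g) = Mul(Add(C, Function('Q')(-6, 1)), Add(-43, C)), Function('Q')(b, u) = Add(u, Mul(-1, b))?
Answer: -7656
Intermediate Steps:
Function('v')(C, g) = Mul(Add(-43, C), Add(7, C)) (Function('v')(C, g) = Mul(Add(C, Add(1, Mul(-1, -6))), Add(-43, C)) = Mul(Add(C, Add(1, 6)), Add(-43, C)) = Mul(Add(C, 7), Add(-43, C)) = Mul(Add(7, C), Add(-43, C)) = Mul(Add(-43, C), Add(7, C)))
Mul(Function('v')(-73, Pow(5, 2)), -1) = Mul(Add(-301, Pow(-73, 2), Mul(-36, -73)), -1) = Mul(Add(-301, 5329, 2628), -1) = Mul(7656, -1) = -7656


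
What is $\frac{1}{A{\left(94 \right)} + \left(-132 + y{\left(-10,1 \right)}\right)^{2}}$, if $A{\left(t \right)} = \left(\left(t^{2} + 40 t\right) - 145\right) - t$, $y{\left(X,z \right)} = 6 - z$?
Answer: $\frac{1}{28486} \approx 3.5105 \cdot 10^{-5}$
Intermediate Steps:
$A{\left(t \right)} = -145 + t^{2} + 39 t$ ($A{\left(t \right)} = \left(-145 + t^{2} + 40 t\right) - t = -145 + t^{2} + 39 t$)
$\frac{1}{A{\left(94 \right)} + \left(-132 + y{\left(-10,1 \right)}\right)^{2}} = \frac{1}{\left(-145 + 94^{2} + 39 \cdot 94\right) + \left(-132 + \left(6 - 1\right)\right)^{2}} = \frac{1}{\left(-145 + 8836 + 3666\right) + \left(-132 + \left(6 - 1\right)\right)^{2}} = \frac{1}{12357 + \left(-132 + 5\right)^{2}} = \frac{1}{12357 + \left(-127\right)^{2}} = \frac{1}{12357 + 16129} = \frac{1}{28486}$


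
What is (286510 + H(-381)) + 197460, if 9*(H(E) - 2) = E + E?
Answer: 1451662/3 ≈ 4.8389e+5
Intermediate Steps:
H(E) = 2 + 2*E/9 (H(E) = 2 + (E + E)/9 = 2 + (2*E)/9 = 2 + 2*E/9)
(286510 + H(-381)) + 197460 = (286510 + (2 + (2/9)*(-381))) + 197460 = (286510 + (2 - 254/3)) + 197460 = (286510 - 248/3) + 197460 = 859282/3 + 197460 = 1451662/3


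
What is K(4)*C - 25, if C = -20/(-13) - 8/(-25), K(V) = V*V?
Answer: 1539/325 ≈ 4.7354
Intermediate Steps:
K(V) = V²
C = 604/325 (C = -20*(-1/13) - 8*(-1/25) = 20/13 + 8/25 = 604/325 ≈ 1.8585)
K(4)*C - 25 = 4²*(604/325) - 25 = 16*(604/325) - 25 = 9664/325 - 25 = 1539/325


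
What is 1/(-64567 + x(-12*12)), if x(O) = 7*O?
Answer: -1/65575 ≈ -1.5250e-5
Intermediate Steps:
1/(-64567 + x(-12*12)) = 1/(-64567 + 7*(-12*12)) = 1/(-64567 + 7*(-144)) = 1/(-64567 - 1008) = 1/(-65575) = -1/65575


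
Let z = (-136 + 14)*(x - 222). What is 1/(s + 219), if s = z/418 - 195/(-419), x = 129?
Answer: 87571/21595791 ≈ 0.0040550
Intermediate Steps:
z = 11346 (z = (-136 + 14)*(129 - 222) = -122*(-93) = 11346)
s = 2417742/87571 (s = 11346/418 - 195/(-419) = 11346*(1/418) - 195*(-1/419) = 5673/209 + 195/419 = 2417742/87571 ≈ 27.609)
1/(s + 219) = 1/(2417742/87571 + 219) = 1/(21595791/87571) = 87571/21595791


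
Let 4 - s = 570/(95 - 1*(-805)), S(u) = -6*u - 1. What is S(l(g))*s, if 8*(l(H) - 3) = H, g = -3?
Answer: -6767/120 ≈ -56.392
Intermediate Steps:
l(H) = 3 + H/8
S(u) = -1 - 6*u
s = 101/30 (s = 4 - 570/(95 - 1*(-805)) = 4 - 570/(95 + 805) = 4 - 570/900 = 4 - 1*19/30 = 4 - 19/30 = 101/30 ≈ 3.3667)
S(l(g))*s = (-1 - 6*(3 + (⅛)*(-3)))*(101/30) = (-1 - 6*(3 - 3/8))*(101/30) = (-1 - 6*21/8)*(101/30) = (-1 - 63/4)*(101/30) = -67/4*101/30 = -6767/120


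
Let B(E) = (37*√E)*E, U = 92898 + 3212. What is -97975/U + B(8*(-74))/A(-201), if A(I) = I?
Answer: -19595/19222 + 87616*I*√37/201 ≈ -1.0194 + 2651.5*I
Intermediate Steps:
U = 96110
B(E) = 37*E^(3/2)
-97975/U + B(8*(-74))/A(-201) = -97975/96110 + (37*(8*(-74))^(3/2))/(-201) = -97975*1/96110 + (37*(-592)^(3/2))*(-1/201) = -19595/19222 + (37*(-2368*I*√37))*(-1/201) = -19595/19222 - 87616*I*√37*(-1/201) = -19595/19222 + 87616*I*√37/201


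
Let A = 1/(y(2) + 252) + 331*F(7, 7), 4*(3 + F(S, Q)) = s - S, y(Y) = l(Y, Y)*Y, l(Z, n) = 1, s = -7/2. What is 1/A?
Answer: -1016/1891661 ≈ -0.00053709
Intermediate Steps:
s = -7/2 (s = -7*½ = -7/2 ≈ -3.5000)
y(Y) = Y (y(Y) = 1*Y = Y)
F(S, Q) = -31/8 - S/4 (F(S, Q) = -3 + (-7/2 - S)/4 = -3 + (-7/8 - S/4) = -31/8 - S/4)
A = -1891661/1016 (A = 1/(2 + 252) + 331*(-31/8 - ¼*7) = 1/254 + 331*(-31/8 - 7/4) = 1/254 + 331*(-45/8) = 1/254 - 14895/8 = -1891661/1016 ≈ -1861.9)
1/A = 1/(-1891661/1016) = -1016/1891661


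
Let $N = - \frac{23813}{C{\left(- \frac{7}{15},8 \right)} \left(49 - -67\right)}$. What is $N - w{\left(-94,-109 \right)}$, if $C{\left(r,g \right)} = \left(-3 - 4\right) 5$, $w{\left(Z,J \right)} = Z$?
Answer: $\frac{405453}{4060} \approx 99.865$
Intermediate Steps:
$C{\left(r,g \right)} = -35$ ($C{\left(r,g \right)} = \left(-7\right) 5 = -35$)
$N = \frac{23813}{4060}$ ($N = - \frac{23813}{\left(-35\right) \left(49 - -67\right)} = - \frac{23813}{\left(-35\right) \left(49 + 67\right)} = - \frac{23813}{\left(-35\right) 116} = - \frac{23813}{-4060} = \left(-23813\right) \left(- \frac{1}{4060}\right) = \frac{23813}{4060} \approx 5.8653$)
$N - w{\left(-94,-109 \right)} = \frac{23813}{4060} - -94 = \frac{23813}{4060} + 94 = \frac{405453}{4060}$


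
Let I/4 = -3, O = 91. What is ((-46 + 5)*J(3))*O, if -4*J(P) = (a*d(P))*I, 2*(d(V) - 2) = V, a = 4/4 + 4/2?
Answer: -235053/2 ≈ -1.1753e+5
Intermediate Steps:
a = 3 (a = 4*(¼) + 4*(½) = 1 + 2 = 3)
d(V) = 2 + V/2
I = -12 (I = 4*(-3) = -12)
J(P) = 18 + 9*P/2 (J(P) = -3*(2 + P/2)*(-12)/4 = -(6 + 3*P/2)*(-12)/4 = -(-72 - 18*P)/4 = 18 + 9*P/2)
((-46 + 5)*J(3))*O = ((-46 + 5)*(18 + (9/2)*3))*91 = -41*(18 + 27/2)*91 = -41*63/2*91 = -2583/2*91 = -235053/2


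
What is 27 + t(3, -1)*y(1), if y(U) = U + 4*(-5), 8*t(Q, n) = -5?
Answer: 311/8 ≈ 38.875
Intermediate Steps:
t(Q, n) = -5/8 (t(Q, n) = (1/8)*(-5) = -5/8)
y(U) = -20 + U (y(U) = U - 20 = -20 + U)
27 + t(3, -1)*y(1) = 27 - 5*(-20 + 1)/8 = 27 - 5/8*(-19) = 27 + 95/8 = 311/8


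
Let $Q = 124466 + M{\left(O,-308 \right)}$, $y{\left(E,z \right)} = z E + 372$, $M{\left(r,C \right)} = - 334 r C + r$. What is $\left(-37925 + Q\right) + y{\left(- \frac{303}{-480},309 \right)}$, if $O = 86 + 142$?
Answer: $\frac{3766744329}{160} \approx 2.3542 \cdot 10^{7}$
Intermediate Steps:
$O = 228$
$M{\left(r,C \right)} = r - 334 C r$ ($M{\left(r,C \right)} = - 334 C r + r = r - 334 C r$)
$y{\left(E,z \right)} = 372 + E z$ ($y{\left(E,z \right)} = E z + 372 = 372 + E z$)
$Q = 23579510$ ($Q = 124466 + 228 \left(1 - -102872\right) = 124466 + 228 \left(1 + 102872\right) = 124466 + 228 \cdot 102873 = 124466 + 23455044 = 23579510$)
$\left(-37925 + Q\right) + y{\left(- \frac{303}{-480},309 \right)} = \left(-37925 + 23579510\right) + \left(372 + - \frac{303}{-480} \cdot 309\right) = 23541585 + \left(372 + \left(-303\right) \left(- \frac{1}{480}\right) 309\right) = 23541585 + \left(372 + \frac{101}{160} \cdot 309\right) = 23541585 + \left(372 + \frac{31209}{160}\right) = 23541585 + \frac{90729}{160} = \frac{3766744329}{160}$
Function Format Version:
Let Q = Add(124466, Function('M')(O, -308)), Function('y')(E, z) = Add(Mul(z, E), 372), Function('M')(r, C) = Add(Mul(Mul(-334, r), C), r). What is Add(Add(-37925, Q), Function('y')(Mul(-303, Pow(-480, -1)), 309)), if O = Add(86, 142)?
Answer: Rational(3766744329, 160) ≈ 2.3542e+7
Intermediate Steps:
O = 228
Function('M')(r, C) = Add(r, Mul(-334, C, r)) (Function('M')(r, C) = Add(Mul(-334, C, r), r) = Add(r, Mul(-334, C, r)))
Function('y')(E, z) = Add(372, Mul(E, z)) (Function('y')(E, z) = Add(Mul(E, z), 372) = Add(372, Mul(E, z)))
Q = 23579510 (Q = Add(124466, Mul(228, Add(1, Mul(-334, -308)))) = Add(124466, Mul(228, Add(1, 102872))) = Add(124466, Mul(228, 102873)) = Add(124466, 23455044) = 23579510)
Add(Add(-37925, Q), Function('y')(Mul(-303, Pow(-480, -1)), 309)) = Add(Add(-37925, 23579510), Add(372, Mul(Mul(-303, Pow(-480, -1)), 309))) = Add(23541585, Add(372, Mul(Mul(-303, Rational(-1, 480)), 309))) = Add(23541585, Add(372, Mul(Rational(101, 160), 309))) = Add(23541585, Add(372, Rational(31209, 160))) = Add(23541585, Rational(90729, 160)) = Rational(3766744329, 160)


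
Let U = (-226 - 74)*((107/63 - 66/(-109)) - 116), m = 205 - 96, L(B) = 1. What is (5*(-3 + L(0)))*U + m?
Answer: -780501499/2289 ≈ -3.4098e+5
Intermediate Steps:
m = 109
U = 78075100/2289 (U = -300*((107*(1/63) - 66*(-1/109)) - 116) = -300*((107/63 + 66/109) - 116) = -300*(15821/6867 - 116) = -300*(-780751/6867) = 78075100/2289 ≈ 34109.)
(5*(-3 + L(0)))*U + m = (5*(-3 + 1))*(78075100/2289) + 109 = (5*(-2))*(78075100/2289) + 109 = -10*78075100/2289 + 109 = -780751000/2289 + 109 = -780501499/2289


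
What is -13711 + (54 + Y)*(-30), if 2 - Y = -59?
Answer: -17161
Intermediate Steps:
Y = 61 (Y = 2 - 1*(-59) = 2 + 59 = 61)
-13711 + (54 + Y)*(-30) = -13711 + (54 + 61)*(-30) = -13711 + 115*(-30) = -13711 - 3450 = -17161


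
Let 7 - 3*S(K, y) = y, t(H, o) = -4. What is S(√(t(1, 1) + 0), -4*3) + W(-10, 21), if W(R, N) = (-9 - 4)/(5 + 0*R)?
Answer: 56/15 ≈ 3.7333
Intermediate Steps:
S(K, y) = 7/3 - y/3
W(R, N) = -13/5 (W(R, N) = -13/(5 + 0) = -13/5)
S(√(t(1, 1) + 0), -4*3) + W(-10, 21) = (7/3 - (-4)*3/3) - 13/5 = (7/3 - ⅓*(-12)) - 13/5 = (7/3 + 4) - 13/5 = 19/3 - 13/5 = 56/15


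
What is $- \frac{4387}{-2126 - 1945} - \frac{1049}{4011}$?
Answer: $\frac{1480642}{1814309} \approx 0.81609$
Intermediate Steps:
$- \frac{4387}{-2126 - 1945} - \frac{1049}{4011} = - \frac{4387}{-4071} - \frac{1049}{4011} = \left(-4387\right) \left(- \frac{1}{4071}\right) - \frac{1049}{4011} = \frac{4387}{4071} - \frac{1049}{4011} = \frac{1480642}{1814309}$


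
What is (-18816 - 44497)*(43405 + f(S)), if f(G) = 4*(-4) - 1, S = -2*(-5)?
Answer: -2747024444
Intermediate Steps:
S = 10 (S = -1*(-10) = 10)
f(G) = -17 (f(G) = -16 - 1 = -17)
(-18816 - 44497)*(43405 + f(S)) = (-18816 - 44497)*(43405 - 17) = -63313*43388 = -2747024444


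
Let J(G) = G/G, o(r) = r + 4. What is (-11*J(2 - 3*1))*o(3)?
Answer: -77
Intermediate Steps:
o(r) = 4 + r
J(G) = 1
(-11*J(2 - 3*1))*o(3) = (-11*1)*(4 + 3) = -11*7 = -77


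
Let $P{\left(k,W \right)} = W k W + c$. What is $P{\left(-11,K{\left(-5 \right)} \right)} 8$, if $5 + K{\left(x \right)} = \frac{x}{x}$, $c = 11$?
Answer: $-1320$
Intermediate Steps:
$K{\left(x \right)} = -4$ ($K{\left(x \right)} = -5 + \frac{x}{x} = -5 + 1 = -4$)
$P{\left(k,W \right)} = 11 + k W^{2}$ ($P{\left(k,W \right)} = W k W + 11 = k W^{2} + 11 = 11 + k W^{2}$)
$P{\left(-11,K{\left(-5 \right)} \right)} 8 = \left(11 - 11 \left(-4\right)^{2}\right) 8 = \left(11 - 176\right) 8 = \left(-165\right) 8 = -1320$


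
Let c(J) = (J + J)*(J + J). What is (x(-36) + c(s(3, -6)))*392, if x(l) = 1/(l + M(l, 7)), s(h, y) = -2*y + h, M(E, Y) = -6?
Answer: 1058372/3 ≈ 3.5279e+5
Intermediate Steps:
s(h, y) = h - 2*y
c(J) = 4*J**2 (c(J) = (2*J)*(2*J) = 4*J**2)
x(l) = 1/(-6 + l) (x(l) = 1/(l - 6) = 1/(-6 + l))
(x(-36) + c(s(3, -6)))*392 = (1/(-6 - 36) + 4*(3 - 2*(-6))**2)*392 = (1/(-42) + 4*(3 + 12)**2)*392 = (-1/42 + 4*15**2)*392 = (-1/42 + 4*225)*392 = (-1/42 + 900)*392 = (37799/42)*392 = 1058372/3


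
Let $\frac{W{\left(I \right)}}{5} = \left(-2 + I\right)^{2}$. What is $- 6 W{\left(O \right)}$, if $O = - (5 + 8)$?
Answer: $-6750$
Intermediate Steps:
$O = -13$ ($O = \left(-1\right) 13 = -13$)
$W{\left(I \right)} = 5 \left(-2 + I\right)^{2}$
$- 6 W{\left(O \right)} = - 6 \cdot 5 \left(-2 - 13\right)^{2} = - 6 \cdot 5 \left(-15\right)^{2} = - 6 \cdot 5 \cdot 225 = \left(-6\right) 1125 = -6750$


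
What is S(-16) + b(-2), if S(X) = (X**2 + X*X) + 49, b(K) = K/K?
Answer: 562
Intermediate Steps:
b(K) = 1
S(X) = 49 + 2*X**2 (S(X) = (X**2 + X**2) + 49 = 2*X**2 + 49 = 49 + 2*X**2)
S(-16) + b(-2) = (49 + 2*(-16)**2) + 1 = (49 + 2*256) + 1 = (49 + 512) + 1 = 561 + 1 = 562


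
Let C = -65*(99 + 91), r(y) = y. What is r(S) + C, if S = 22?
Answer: -12328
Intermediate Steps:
C = -12350 (C = -65*190 = -12350)
r(S) + C = 22 - 12350 = -12328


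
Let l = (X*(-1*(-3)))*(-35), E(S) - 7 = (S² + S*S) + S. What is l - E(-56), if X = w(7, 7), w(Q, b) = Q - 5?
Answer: -6433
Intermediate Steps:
E(S) = 7 + S + 2*S² (E(S) = 7 + ((S² + S*S) + S) = 7 + ((S² + S²) + S) = 7 + (2*S² + S) = 7 + (S + 2*S²) = 7 + S + 2*S²)
w(Q, b) = -5 + Q
X = 2 (X = -5 + 7 = 2)
l = -210 (l = (2*(-1*(-3)))*(-35) = (2*3)*(-35) = 6*(-35) = -210)
l - E(-56) = -210 - (7 - 56 + 2*(-56)²) = -210 - (7 - 56 + 2*3136) = -210 - (7 - 56 + 6272) = -210 - 1*6223 = -210 - 6223 = -6433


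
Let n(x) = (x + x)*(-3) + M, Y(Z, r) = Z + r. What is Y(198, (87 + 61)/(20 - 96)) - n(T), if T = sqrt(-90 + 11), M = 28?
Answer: 3193/19 + 6*I*sqrt(79) ≈ 168.05 + 53.329*I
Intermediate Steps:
T = I*sqrt(79) (T = sqrt(-79) = I*sqrt(79) ≈ 8.8882*I)
n(x) = 28 - 6*x (n(x) = (x + x)*(-3) + 28 = (2*x)*(-3) + 28 = -6*x + 28 = 28 - 6*x)
Y(198, (87 + 61)/(20 - 96)) - n(T) = (198 + (87 + 61)/(20 - 96)) - (28 - 6*I*sqrt(79)) = (198 + 148/(-76)) - (28 - 6*I*sqrt(79)) = (198 + 148*(-1/76)) + (-28 + 6*I*sqrt(79)) = (198 - 37/19) + (-28 + 6*I*sqrt(79)) = 3725/19 + (-28 + 6*I*sqrt(79)) = 3193/19 + 6*I*sqrt(79)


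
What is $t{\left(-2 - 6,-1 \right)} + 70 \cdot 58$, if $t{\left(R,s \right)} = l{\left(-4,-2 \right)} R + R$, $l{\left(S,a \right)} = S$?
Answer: $4084$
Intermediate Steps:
$t{\left(R,s \right)} = - 3 R$ ($t{\left(R,s \right)} = - 4 R + R = - 3 R$)
$t{\left(-2 - 6,-1 \right)} + 70 \cdot 58 = - 3 \left(-2 - 6\right) + 70 \cdot 58 = \left(-3\right) \left(-8\right) + 4060 = 24 + 4060 = 4084$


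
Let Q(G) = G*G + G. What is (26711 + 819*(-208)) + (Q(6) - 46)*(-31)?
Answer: -143517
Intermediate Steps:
Q(G) = G + G**2 (Q(G) = G**2 + G = G + G**2)
(26711 + 819*(-208)) + (Q(6) - 46)*(-31) = (26711 + 819*(-208)) + (6*(1 + 6) - 46)*(-31) = (26711 - 170352) + (6*7 - 46)*(-31) = -143641 + (42 - 46)*(-31) = -143641 - 4*(-31) = -143641 + 124 = -143517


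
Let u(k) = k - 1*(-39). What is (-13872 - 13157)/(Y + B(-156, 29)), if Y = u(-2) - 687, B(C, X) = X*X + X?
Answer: -27029/220 ≈ -122.86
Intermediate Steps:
u(k) = 39 + k (u(k) = k + 39 = 39 + k)
B(C, X) = X + X² (B(C, X) = X² + X = X + X²)
Y = -650 (Y = (39 - 2) - 687 = 37 - 687 = -650)
(-13872 - 13157)/(Y + B(-156, 29)) = (-13872 - 13157)/(-650 + 29*(1 + 29)) = -27029/(-650 + 29*30) = -27029/(-650 + 870) = -27029/220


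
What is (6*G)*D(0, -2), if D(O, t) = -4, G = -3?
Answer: 72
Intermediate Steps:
(6*G)*D(0, -2) = (6*(-3))*(-4) = -18*(-4) = 72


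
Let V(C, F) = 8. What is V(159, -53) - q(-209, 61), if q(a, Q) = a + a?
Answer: 426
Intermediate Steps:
q(a, Q) = 2*a
V(159, -53) - q(-209, 61) = 8 - 2*(-209) = 8 - 1*(-418) = 8 + 418 = 426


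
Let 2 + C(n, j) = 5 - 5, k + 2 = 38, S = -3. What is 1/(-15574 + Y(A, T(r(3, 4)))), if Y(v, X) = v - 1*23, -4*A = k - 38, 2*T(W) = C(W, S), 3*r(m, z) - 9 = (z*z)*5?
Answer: -2/31193 ≈ -6.4117e-5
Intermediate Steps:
k = 36 (k = -2 + 38 = 36)
r(m, z) = 3 + 5*z²/3 (r(m, z) = 3 + ((z*z)*5)/3 = 3 + (z²*5)/3 = 3 + (5*z²)/3 = 3 + 5*z²/3)
C(n, j) = -2 (C(n, j) = -2 + (5 - 5) = -2 + 0 = -2)
T(W) = -1 (T(W) = (½)*(-2) = -1)
A = ½ (A = -(36 - 38)/4 = -¼*(-2) = ½ ≈ 0.50000)
Y(v, X) = -23 + v (Y(v, X) = v - 23 = -23 + v)
1/(-15574 + Y(A, T(r(3, 4)))) = 1/(-15574 + (-23 + ½)) = 1/(-15574 - 45/2) = 1/(-31193/2) = -2/31193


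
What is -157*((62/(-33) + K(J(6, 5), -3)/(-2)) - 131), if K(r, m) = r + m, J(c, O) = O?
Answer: 693626/33 ≈ 21019.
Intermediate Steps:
K(r, m) = m + r
-157*((62/(-33) + K(J(6, 5), -3)/(-2)) - 131) = -157*((62/(-33) + (-3 + 5)/(-2)) - 131) = -157*((62*(-1/33) + 2*(-½)) - 131) = -157*((-62/33 - 1) - 131) = -157*(-95/33 - 131) = -157*(-4418/33) = 693626/33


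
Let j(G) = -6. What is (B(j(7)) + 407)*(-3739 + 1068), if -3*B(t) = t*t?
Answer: -1055045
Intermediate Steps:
B(t) = -t**2/3 (B(t) = -t*t/3 = -t**2/3)
(B(j(7)) + 407)*(-3739 + 1068) = (-1/3*(-6)**2 + 407)*(-3739 + 1068) = (-1/3*36 + 407)*(-2671) = (-12 + 407)*(-2671) = 395*(-2671) = -1055045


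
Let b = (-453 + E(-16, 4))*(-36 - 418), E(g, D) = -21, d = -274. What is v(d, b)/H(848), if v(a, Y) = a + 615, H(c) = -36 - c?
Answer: -341/884 ≈ -0.38575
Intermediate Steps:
b = 215196 (b = (-453 - 21)*(-36 - 418) = -474*(-454) = 215196)
v(a, Y) = 615 + a
v(d, b)/H(848) = (615 - 274)/(-36 - 1*848) = 341/(-36 - 848) = 341/(-884) = 341*(-1/884) = -341/884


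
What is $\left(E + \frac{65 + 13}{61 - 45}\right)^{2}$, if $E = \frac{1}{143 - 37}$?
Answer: $\frac{4289041}{179776} \approx 23.858$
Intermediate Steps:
$E = \frac{1}{106} \approx 0.009434$
$\left(E + \frac{65 + 13}{61 - 45}\right)^{2} = \left(\frac{1}{106} + \frac{65 + 13}{61 - 45}\right)^{2} = \left(\frac{1}{106} + \frac{78}{16}\right)^{2} = \left(\frac{1}{106} + 78 \cdot \frac{1}{16}\right)^{2} = \left(\frac{1}{106} + \frac{39}{8}\right)^{2} = \left(\frac{2071}{424}\right)^{2} = \frac{4289041}{179776}$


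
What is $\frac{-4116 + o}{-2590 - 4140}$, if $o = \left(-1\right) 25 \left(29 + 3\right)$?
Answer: $\frac{2458}{3365} \approx 0.73046$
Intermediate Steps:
$o = -800$ ($o = \left(-25\right) 32 = -800$)
$\frac{-4116 + o}{-2590 - 4140} = \frac{-4116 - 800}{-2590 - 4140} = - \frac{4916}{-6730} = \left(-4916\right) \left(- \frac{1}{6730}\right) = \frac{2458}{3365}$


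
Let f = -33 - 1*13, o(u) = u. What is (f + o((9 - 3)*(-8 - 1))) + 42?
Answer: -58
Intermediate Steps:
f = -46 (f = -33 - 13 = -46)
(f + o((9 - 3)*(-8 - 1))) + 42 = (-46 + (9 - 3)*(-8 - 1)) + 42 = (-46 + 6*(-9)) + 42 = (-46 - 54) + 42 = -100 + 42 = -58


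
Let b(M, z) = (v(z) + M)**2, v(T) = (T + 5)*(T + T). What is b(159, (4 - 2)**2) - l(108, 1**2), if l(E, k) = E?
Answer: 53253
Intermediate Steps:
v(T) = 2*T*(5 + T) (v(T) = (5 + T)*(2*T) = 2*T*(5 + T))
b(M, z) = (M + 2*z*(5 + z))**2 (b(M, z) = (2*z*(5 + z) + M)**2 = (M + 2*z*(5 + z))**2)
b(159, (4 - 2)**2) - l(108, 1**2) = (159 + 2*(4 - 2)**2*(5 + (4 - 2)**2))**2 - 1*108 = (159 + 2*2**2*(5 + 2**2))**2 - 108 = (159 + 2*4*(5 + 4))**2 - 108 = (159 + 2*4*9)**2 - 108 = (159 + 72)**2 - 108 = 231**2 - 108 = 53361 - 108 = 53253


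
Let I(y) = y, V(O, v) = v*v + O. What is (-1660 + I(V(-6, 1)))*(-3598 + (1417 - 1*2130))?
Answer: 7177815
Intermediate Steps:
V(O, v) = O + v² (V(O, v) = v² + O = O + v²)
(-1660 + I(V(-6, 1)))*(-3598 + (1417 - 1*2130)) = (-1660 + (-6 + 1²))*(-3598 + (1417 - 1*2130)) = (-1660 + (-6 + 1))*(-3598 + (1417 - 2130)) = (-1660 - 5)*(-3598 - 713) = -1665*(-4311) = 7177815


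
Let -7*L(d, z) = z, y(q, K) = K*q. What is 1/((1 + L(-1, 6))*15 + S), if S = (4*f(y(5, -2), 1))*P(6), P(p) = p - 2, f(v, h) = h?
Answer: 7/127 ≈ 0.055118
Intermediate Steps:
L(d, z) = -z/7
P(p) = -2 + p
S = 16 (S = (4*1)*(-2 + 6) = 4*4 = 16)
1/((1 + L(-1, 6))*15 + S) = 1/((1 - ⅐*6)*15 + 16) = 1/((1 - 6/7)*15 + 16) = 1/((⅐)*15 + 16) = 1/(15/7 + 16) = 1/(127/7) = 7/127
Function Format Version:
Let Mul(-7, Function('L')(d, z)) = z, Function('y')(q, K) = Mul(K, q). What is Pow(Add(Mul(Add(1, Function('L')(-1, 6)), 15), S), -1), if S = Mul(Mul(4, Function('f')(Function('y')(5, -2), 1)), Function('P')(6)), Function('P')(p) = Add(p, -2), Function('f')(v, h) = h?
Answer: Rational(7, 127) ≈ 0.055118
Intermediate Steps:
Function('L')(d, z) = Mul(Rational(-1, 7), z)
Function('P')(p) = Add(-2, p)
S = 16 (S = Mul(Mul(4, 1), Add(-2, 6)) = Mul(4, 4) = 16)
Pow(Add(Mul(Add(1, Function('L')(-1, 6)), 15), S), -1) = Pow(Add(Mul(Add(1, Mul(Rational(-1, 7), 6)), 15), 16), -1) = Pow(Add(Mul(Add(1, Rational(-6, 7)), 15), 16), -1) = Pow(Add(Mul(Rational(1, 7), 15), 16), -1) = Pow(Add(Rational(15, 7), 16), -1) = Pow(Rational(127, 7), -1) = Rational(7, 127)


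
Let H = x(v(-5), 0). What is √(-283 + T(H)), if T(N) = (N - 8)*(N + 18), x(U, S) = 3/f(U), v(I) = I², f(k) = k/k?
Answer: 2*I*√97 ≈ 19.698*I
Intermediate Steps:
f(k) = 1
x(U, S) = 3 (x(U, S) = 3/1 = 3*1 = 3)
H = 3
T(N) = (-8 + N)*(18 + N)
√(-283 + T(H)) = √(-283 + (-144 + 3² + 10*3)) = √(-283 + (-144 + 9 + 30)) = √(-283 - 105) = √(-388) = 2*I*√97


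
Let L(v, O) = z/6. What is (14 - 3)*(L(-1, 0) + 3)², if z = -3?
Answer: 275/4 ≈ 68.750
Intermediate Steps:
L(v, O) = -½ (L(v, O) = -3/6 = -3*⅙ = -½)
(14 - 3)*(L(-1, 0) + 3)² = (14 - 3)*(-½ + 3)² = 11*(5/2)² = 11*(25/4) = 275/4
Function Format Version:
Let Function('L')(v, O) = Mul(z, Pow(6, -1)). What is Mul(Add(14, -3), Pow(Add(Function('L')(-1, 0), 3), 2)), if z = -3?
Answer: Rational(275, 4) ≈ 68.750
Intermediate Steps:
Function('L')(v, O) = Rational(-1, 2) (Function('L')(v, O) = Mul(-3, Pow(6, -1)) = Mul(-3, Rational(1, 6)) = Rational(-1, 2))
Mul(Add(14, -3), Pow(Add(Function('L')(-1, 0), 3), 2)) = Mul(Add(14, -3), Pow(Add(Rational(-1, 2), 3), 2)) = Mul(11, Pow(Rational(5, 2), 2)) = Mul(11, Rational(25, 4)) = Rational(275, 4)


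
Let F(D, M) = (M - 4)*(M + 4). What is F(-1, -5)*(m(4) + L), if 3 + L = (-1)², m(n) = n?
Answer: 18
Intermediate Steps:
F(D, M) = (-4 + M)*(4 + M)
L = -2 (L = -3 + (-1)² = -3 + 1 = -2)
F(-1, -5)*(m(4) + L) = (-16 + (-5)²)*(4 - 2) = (-16 + 25)*2 = 9*2 = 18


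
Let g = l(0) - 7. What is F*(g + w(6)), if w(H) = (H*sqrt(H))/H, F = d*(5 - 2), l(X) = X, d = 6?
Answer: -126 + 18*sqrt(6) ≈ -81.909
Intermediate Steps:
F = 18 (F = 6*(5 - 2) = 6*3 = 18)
w(H) = sqrt(H) (w(H) = H**(3/2)/H = sqrt(H))
g = -7 (g = 0 - 7 = -7)
F*(g + w(6)) = 18*(-7 + sqrt(6)) = -126 + 18*sqrt(6)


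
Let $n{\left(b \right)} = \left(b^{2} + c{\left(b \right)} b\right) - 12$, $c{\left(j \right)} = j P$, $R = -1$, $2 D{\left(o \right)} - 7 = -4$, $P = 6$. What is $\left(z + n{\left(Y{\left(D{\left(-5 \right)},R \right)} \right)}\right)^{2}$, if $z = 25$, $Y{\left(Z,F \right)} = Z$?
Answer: $\frac{13225}{16} \approx 826.56$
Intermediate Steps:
$D{\left(o \right)} = \frac{3}{2}$ ($D{\left(o \right)} = \frac{7}{2} + \frac{1}{2} \left(-4\right) = \frac{7}{2} - 2 = \frac{3}{2}$)
$c{\left(j \right)} = 6 j$ ($c{\left(j \right)} = j 6 = 6 j$)
$n{\left(b \right)} = -12 + 7 b^{2}$ ($n{\left(b \right)} = \left(b^{2} + 6 b b\right) - 12 = \left(b^{2} + 6 b^{2}\right) - 12 = 7 b^{2} - 12 = -12 + 7 b^{2}$)
$\left(z + n{\left(Y{\left(D{\left(-5 \right)},R \right)} \right)}\right)^{2} = \left(25 - \left(12 - 7 \left(\frac{3}{2}\right)^{2}\right)\right)^{2} = \left(25 + \left(-12 + 7 \cdot \frac{9}{4}\right)\right)^{2} = \left(25 + \left(-12 + \frac{63}{4}\right)\right)^{2} = \left(25 + \frac{15}{4}\right)^{2} = \left(\frac{115}{4}\right)^{2} = \frac{13225}{16}$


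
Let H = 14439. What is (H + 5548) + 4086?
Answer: 24073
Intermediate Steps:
(H + 5548) + 4086 = (14439 + 5548) + 4086 = 19987 + 4086 = 24073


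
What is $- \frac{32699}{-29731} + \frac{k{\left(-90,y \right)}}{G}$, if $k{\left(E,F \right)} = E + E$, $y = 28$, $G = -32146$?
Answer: $\frac{528246817}{477866363} \approx 1.1054$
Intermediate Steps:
$k{\left(E,F \right)} = 2 E$
$- \frac{32699}{-29731} + \frac{k{\left(-90,y \right)}}{G} = - \frac{32699}{-29731} + \frac{2 \left(-90\right)}{-32146} = \left(-32699\right) \left(- \frac{1}{29731}\right) - - \frac{90}{16073} = \frac{32699}{29731} + \frac{90}{16073} = \frac{528246817}{477866363}$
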